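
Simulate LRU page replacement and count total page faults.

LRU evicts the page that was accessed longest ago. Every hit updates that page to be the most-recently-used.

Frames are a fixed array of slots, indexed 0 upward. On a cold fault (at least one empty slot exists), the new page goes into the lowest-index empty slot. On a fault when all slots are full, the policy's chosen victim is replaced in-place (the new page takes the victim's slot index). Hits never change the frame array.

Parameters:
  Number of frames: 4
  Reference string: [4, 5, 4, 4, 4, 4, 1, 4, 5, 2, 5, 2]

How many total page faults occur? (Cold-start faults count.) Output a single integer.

Answer: 4

Derivation:
Step 0: ref 4 → FAULT, frames=[4,-,-,-]
Step 1: ref 5 → FAULT, frames=[4,5,-,-]
Step 2: ref 4 → HIT, frames=[4,5,-,-]
Step 3: ref 4 → HIT, frames=[4,5,-,-]
Step 4: ref 4 → HIT, frames=[4,5,-,-]
Step 5: ref 4 → HIT, frames=[4,5,-,-]
Step 6: ref 1 → FAULT, frames=[4,5,1,-]
Step 7: ref 4 → HIT, frames=[4,5,1,-]
Step 8: ref 5 → HIT, frames=[4,5,1,-]
Step 9: ref 2 → FAULT, frames=[4,5,1,2]
Step 10: ref 5 → HIT, frames=[4,5,1,2]
Step 11: ref 2 → HIT, frames=[4,5,1,2]
Total faults: 4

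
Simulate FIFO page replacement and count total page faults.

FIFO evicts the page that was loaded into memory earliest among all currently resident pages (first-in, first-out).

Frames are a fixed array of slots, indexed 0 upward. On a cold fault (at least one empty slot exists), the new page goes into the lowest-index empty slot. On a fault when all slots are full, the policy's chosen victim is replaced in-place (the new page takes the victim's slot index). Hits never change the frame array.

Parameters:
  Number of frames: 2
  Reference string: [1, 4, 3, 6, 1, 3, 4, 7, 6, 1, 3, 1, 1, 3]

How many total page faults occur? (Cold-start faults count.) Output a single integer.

Answer: 11

Derivation:
Step 0: ref 1 → FAULT, frames=[1,-]
Step 1: ref 4 → FAULT, frames=[1,4]
Step 2: ref 3 → FAULT (evict 1), frames=[3,4]
Step 3: ref 6 → FAULT (evict 4), frames=[3,6]
Step 4: ref 1 → FAULT (evict 3), frames=[1,6]
Step 5: ref 3 → FAULT (evict 6), frames=[1,3]
Step 6: ref 4 → FAULT (evict 1), frames=[4,3]
Step 7: ref 7 → FAULT (evict 3), frames=[4,7]
Step 8: ref 6 → FAULT (evict 4), frames=[6,7]
Step 9: ref 1 → FAULT (evict 7), frames=[6,1]
Step 10: ref 3 → FAULT (evict 6), frames=[3,1]
Step 11: ref 1 → HIT, frames=[3,1]
Step 12: ref 1 → HIT, frames=[3,1]
Step 13: ref 3 → HIT, frames=[3,1]
Total faults: 11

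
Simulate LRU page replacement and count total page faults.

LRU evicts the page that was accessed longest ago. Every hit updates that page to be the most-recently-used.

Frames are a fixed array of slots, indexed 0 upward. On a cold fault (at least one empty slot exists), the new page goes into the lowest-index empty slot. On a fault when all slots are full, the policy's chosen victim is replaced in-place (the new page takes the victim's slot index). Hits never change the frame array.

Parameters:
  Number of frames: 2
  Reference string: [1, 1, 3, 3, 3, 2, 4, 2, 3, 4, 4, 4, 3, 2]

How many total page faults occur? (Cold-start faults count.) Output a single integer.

Step 0: ref 1 → FAULT, frames=[1,-]
Step 1: ref 1 → HIT, frames=[1,-]
Step 2: ref 3 → FAULT, frames=[1,3]
Step 3: ref 3 → HIT, frames=[1,3]
Step 4: ref 3 → HIT, frames=[1,3]
Step 5: ref 2 → FAULT (evict 1), frames=[2,3]
Step 6: ref 4 → FAULT (evict 3), frames=[2,4]
Step 7: ref 2 → HIT, frames=[2,4]
Step 8: ref 3 → FAULT (evict 4), frames=[2,3]
Step 9: ref 4 → FAULT (evict 2), frames=[4,3]
Step 10: ref 4 → HIT, frames=[4,3]
Step 11: ref 4 → HIT, frames=[4,3]
Step 12: ref 3 → HIT, frames=[4,3]
Step 13: ref 2 → FAULT (evict 4), frames=[2,3]
Total faults: 7

Answer: 7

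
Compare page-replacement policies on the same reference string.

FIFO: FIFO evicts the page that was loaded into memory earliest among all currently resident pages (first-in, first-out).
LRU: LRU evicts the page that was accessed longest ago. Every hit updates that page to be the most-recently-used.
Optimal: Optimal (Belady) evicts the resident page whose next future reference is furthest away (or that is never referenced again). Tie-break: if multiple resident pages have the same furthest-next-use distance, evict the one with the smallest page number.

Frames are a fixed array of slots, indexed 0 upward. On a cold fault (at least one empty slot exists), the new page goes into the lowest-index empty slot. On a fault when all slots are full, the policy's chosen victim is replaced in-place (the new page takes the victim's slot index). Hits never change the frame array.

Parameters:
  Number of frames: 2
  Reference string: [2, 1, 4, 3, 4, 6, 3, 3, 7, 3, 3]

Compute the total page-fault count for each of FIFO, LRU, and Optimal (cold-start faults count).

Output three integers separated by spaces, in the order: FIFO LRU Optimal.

Answer: 7 7 6

Derivation:
--- FIFO ---
  step 0: ref 2 -> FAULT, frames=[2,-] (faults so far: 1)
  step 1: ref 1 -> FAULT, frames=[2,1] (faults so far: 2)
  step 2: ref 4 -> FAULT, evict 2, frames=[4,1] (faults so far: 3)
  step 3: ref 3 -> FAULT, evict 1, frames=[4,3] (faults so far: 4)
  step 4: ref 4 -> HIT, frames=[4,3] (faults so far: 4)
  step 5: ref 6 -> FAULT, evict 4, frames=[6,3] (faults so far: 5)
  step 6: ref 3 -> HIT, frames=[6,3] (faults so far: 5)
  step 7: ref 3 -> HIT, frames=[6,3] (faults so far: 5)
  step 8: ref 7 -> FAULT, evict 3, frames=[6,7] (faults so far: 6)
  step 9: ref 3 -> FAULT, evict 6, frames=[3,7] (faults so far: 7)
  step 10: ref 3 -> HIT, frames=[3,7] (faults so far: 7)
  FIFO total faults: 7
--- LRU ---
  step 0: ref 2 -> FAULT, frames=[2,-] (faults so far: 1)
  step 1: ref 1 -> FAULT, frames=[2,1] (faults so far: 2)
  step 2: ref 4 -> FAULT, evict 2, frames=[4,1] (faults so far: 3)
  step 3: ref 3 -> FAULT, evict 1, frames=[4,3] (faults so far: 4)
  step 4: ref 4 -> HIT, frames=[4,3] (faults so far: 4)
  step 5: ref 6 -> FAULT, evict 3, frames=[4,6] (faults so far: 5)
  step 6: ref 3 -> FAULT, evict 4, frames=[3,6] (faults so far: 6)
  step 7: ref 3 -> HIT, frames=[3,6] (faults so far: 6)
  step 8: ref 7 -> FAULT, evict 6, frames=[3,7] (faults so far: 7)
  step 9: ref 3 -> HIT, frames=[3,7] (faults so far: 7)
  step 10: ref 3 -> HIT, frames=[3,7] (faults so far: 7)
  LRU total faults: 7
--- Optimal ---
  step 0: ref 2 -> FAULT, frames=[2,-] (faults so far: 1)
  step 1: ref 1 -> FAULT, frames=[2,1] (faults so far: 2)
  step 2: ref 4 -> FAULT, evict 1, frames=[2,4] (faults so far: 3)
  step 3: ref 3 -> FAULT, evict 2, frames=[3,4] (faults so far: 4)
  step 4: ref 4 -> HIT, frames=[3,4] (faults so far: 4)
  step 5: ref 6 -> FAULT, evict 4, frames=[3,6] (faults so far: 5)
  step 6: ref 3 -> HIT, frames=[3,6] (faults so far: 5)
  step 7: ref 3 -> HIT, frames=[3,6] (faults so far: 5)
  step 8: ref 7 -> FAULT, evict 6, frames=[3,7] (faults so far: 6)
  step 9: ref 3 -> HIT, frames=[3,7] (faults so far: 6)
  step 10: ref 3 -> HIT, frames=[3,7] (faults so far: 6)
  Optimal total faults: 6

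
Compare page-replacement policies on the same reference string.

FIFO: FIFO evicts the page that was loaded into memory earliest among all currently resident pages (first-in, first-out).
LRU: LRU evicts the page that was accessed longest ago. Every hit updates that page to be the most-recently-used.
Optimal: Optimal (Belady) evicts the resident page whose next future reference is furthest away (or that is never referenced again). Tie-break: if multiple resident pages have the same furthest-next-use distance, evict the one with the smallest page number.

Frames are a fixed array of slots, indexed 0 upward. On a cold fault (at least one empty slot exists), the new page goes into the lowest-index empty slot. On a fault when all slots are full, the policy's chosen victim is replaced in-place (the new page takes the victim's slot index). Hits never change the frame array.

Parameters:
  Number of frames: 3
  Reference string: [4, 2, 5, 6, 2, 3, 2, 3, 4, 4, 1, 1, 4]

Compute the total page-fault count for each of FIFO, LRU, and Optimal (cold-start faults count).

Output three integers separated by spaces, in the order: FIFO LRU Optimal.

Answer: 8 7 6

Derivation:
--- FIFO ---
  step 0: ref 4 -> FAULT, frames=[4,-,-] (faults so far: 1)
  step 1: ref 2 -> FAULT, frames=[4,2,-] (faults so far: 2)
  step 2: ref 5 -> FAULT, frames=[4,2,5] (faults so far: 3)
  step 3: ref 6 -> FAULT, evict 4, frames=[6,2,5] (faults so far: 4)
  step 4: ref 2 -> HIT, frames=[6,2,5] (faults so far: 4)
  step 5: ref 3 -> FAULT, evict 2, frames=[6,3,5] (faults so far: 5)
  step 6: ref 2 -> FAULT, evict 5, frames=[6,3,2] (faults so far: 6)
  step 7: ref 3 -> HIT, frames=[6,3,2] (faults so far: 6)
  step 8: ref 4 -> FAULT, evict 6, frames=[4,3,2] (faults so far: 7)
  step 9: ref 4 -> HIT, frames=[4,3,2] (faults so far: 7)
  step 10: ref 1 -> FAULT, evict 3, frames=[4,1,2] (faults so far: 8)
  step 11: ref 1 -> HIT, frames=[4,1,2] (faults so far: 8)
  step 12: ref 4 -> HIT, frames=[4,1,2] (faults so far: 8)
  FIFO total faults: 8
--- LRU ---
  step 0: ref 4 -> FAULT, frames=[4,-,-] (faults so far: 1)
  step 1: ref 2 -> FAULT, frames=[4,2,-] (faults so far: 2)
  step 2: ref 5 -> FAULT, frames=[4,2,5] (faults so far: 3)
  step 3: ref 6 -> FAULT, evict 4, frames=[6,2,5] (faults so far: 4)
  step 4: ref 2 -> HIT, frames=[6,2,5] (faults so far: 4)
  step 5: ref 3 -> FAULT, evict 5, frames=[6,2,3] (faults so far: 5)
  step 6: ref 2 -> HIT, frames=[6,2,3] (faults so far: 5)
  step 7: ref 3 -> HIT, frames=[6,2,3] (faults so far: 5)
  step 8: ref 4 -> FAULT, evict 6, frames=[4,2,3] (faults so far: 6)
  step 9: ref 4 -> HIT, frames=[4,2,3] (faults so far: 6)
  step 10: ref 1 -> FAULT, evict 2, frames=[4,1,3] (faults so far: 7)
  step 11: ref 1 -> HIT, frames=[4,1,3] (faults so far: 7)
  step 12: ref 4 -> HIT, frames=[4,1,3] (faults so far: 7)
  LRU total faults: 7
--- Optimal ---
  step 0: ref 4 -> FAULT, frames=[4,-,-] (faults so far: 1)
  step 1: ref 2 -> FAULT, frames=[4,2,-] (faults so far: 2)
  step 2: ref 5 -> FAULT, frames=[4,2,5] (faults so far: 3)
  step 3: ref 6 -> FAULT, evict 5, frames=[4,2,6] (faults so far: 4)
  step 4: ref 2 -> HIT, frames=[4,2,6] (faults so far: 4)
  step 5: ref 3 -> FAULT, evict 6, frames=[4,2,3] (faults so far: 5)
  step 6: ref 2 -> HIT, frames=[4,2,3] (faults so far: 5)
  step 7: ref 3 -> HIT, frames=[4,2,3] (faults so far: 5)
  step 8: ref 4 -> HIT, frames=[4,2,3] (faults so far: 5)
  step 9: ref 4 -> HIT, frames=[4,2,3] (faults so far: 5)
  step 10: ref 1 -> FAULT, evict 2, frames=[4,1,3] (faults so far: 6)
  step 11: ref 1 -> HIT, frames=[4,1,3] (faults so far: 6)
  step 12: ref 4 -> HIT, frames=[4,1,3] (faults so far: 6)
  Optimal total faults: 6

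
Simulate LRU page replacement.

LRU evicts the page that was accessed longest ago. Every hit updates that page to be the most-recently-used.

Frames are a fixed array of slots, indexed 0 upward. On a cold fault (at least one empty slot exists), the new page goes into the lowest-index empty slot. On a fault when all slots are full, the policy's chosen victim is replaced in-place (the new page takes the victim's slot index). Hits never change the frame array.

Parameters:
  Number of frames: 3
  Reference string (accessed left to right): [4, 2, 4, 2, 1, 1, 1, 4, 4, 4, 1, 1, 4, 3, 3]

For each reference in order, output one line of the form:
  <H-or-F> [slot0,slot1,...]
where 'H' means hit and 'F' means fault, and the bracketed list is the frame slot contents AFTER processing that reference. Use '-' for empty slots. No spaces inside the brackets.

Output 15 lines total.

F [4,-,-]
F [4,2,-]
H [4,2,-]
H [4,2,-]
F [4,2,1]
H [4,2,1]
H [4,2,1]
H [4,2,1]
H [4,2,1]
H [4,2,1]
H [4,2,1]
H [4,2,1]
H [4,2,1]
F [4,3,1]
H [4,3,1]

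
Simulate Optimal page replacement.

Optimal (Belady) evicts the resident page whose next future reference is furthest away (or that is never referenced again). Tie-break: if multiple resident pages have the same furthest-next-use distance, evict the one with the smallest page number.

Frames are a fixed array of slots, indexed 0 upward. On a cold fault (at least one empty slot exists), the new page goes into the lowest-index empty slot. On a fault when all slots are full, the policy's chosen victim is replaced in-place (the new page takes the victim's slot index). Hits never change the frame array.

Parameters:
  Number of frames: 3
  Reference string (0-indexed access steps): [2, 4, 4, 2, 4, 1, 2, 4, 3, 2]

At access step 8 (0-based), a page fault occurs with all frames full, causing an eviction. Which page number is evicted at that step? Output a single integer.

Step 0: ref 2 -> FAULT, frames=[2,-,-]
Step 1: ref 4 -> FAULT, frames=[2,4,-]
Step 2: ref 4 -> HIT, frames=[2,4,-]
Step 3: ref 2 -> HIT, frames=[2,4,-]
Step 4: ref 4 -> HIT, frames=[2,4,-]
Step 5: ref 1 -> FAULT, frames=[2,4,1]
Step 6: ref 2 -> HIT, frames=[2,4,1]
Step 7: ref 4 -> HIT, frames=[2,4,1]
Step 8: ref 3 -> FAULT, evict 1, frames=[2,4,3]
At step 8: evicted page 1

Answer: 1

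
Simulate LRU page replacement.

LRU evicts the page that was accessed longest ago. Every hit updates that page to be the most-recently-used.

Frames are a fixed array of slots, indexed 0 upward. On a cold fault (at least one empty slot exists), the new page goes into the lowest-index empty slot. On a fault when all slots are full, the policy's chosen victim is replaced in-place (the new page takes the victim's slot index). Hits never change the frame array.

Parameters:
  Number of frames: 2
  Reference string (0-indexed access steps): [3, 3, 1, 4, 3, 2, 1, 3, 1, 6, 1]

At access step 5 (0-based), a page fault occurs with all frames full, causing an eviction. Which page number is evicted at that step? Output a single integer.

Step 0: ref 3 -> FAULT, frames=[3,-]
Step 1: ref 3 -> HIT, frames=[3,-]
Step 2: ref 1 -> FAULT, frames=[3,1]
Step 3: ref 4 -> FAULT, evict 3, frames=[4,1]
Step 4: ref 3 -> FAULT, evict 1, frames=[4,3]
Step 5: ref 2 -> FAULT, evict 4, frames=[2,3]
At step 5: evicted page 4

Answer: 4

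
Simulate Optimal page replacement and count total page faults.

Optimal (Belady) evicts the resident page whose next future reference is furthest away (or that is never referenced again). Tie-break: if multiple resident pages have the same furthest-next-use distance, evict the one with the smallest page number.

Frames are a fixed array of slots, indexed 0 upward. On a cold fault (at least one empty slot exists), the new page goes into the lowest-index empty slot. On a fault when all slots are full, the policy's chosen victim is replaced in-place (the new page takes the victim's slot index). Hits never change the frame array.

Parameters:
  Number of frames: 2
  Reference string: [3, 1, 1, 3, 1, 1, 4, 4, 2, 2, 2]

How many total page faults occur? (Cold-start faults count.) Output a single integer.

Step 0: ref 3 → FAULT, frames=[3,-]
Step 1: ref 1 → FAULT, frames=[3,1]
Step 2: ref 1 → HIT, frames=[3,1]
Step 3: ref 3 → HIT, frames=[3,1]
Step 4: ref 1 → HIT, frames=[3,1]
Step 5: ref 1 → HIT, frames=[3,1]
Step 6: ref 4 → FAULT (evict 1), frames=[3,4]
Step 7: ref 4 → HIT, frames=[3,4]
Step 8: ref 2 → FAULT (evict 3), frames=[2,4]
Step 9: ref 2 → HIT, frames=[2,4]
Step 10: ref 2 → HIT, frames=[2,4]
Total faults: 4

Answer: 4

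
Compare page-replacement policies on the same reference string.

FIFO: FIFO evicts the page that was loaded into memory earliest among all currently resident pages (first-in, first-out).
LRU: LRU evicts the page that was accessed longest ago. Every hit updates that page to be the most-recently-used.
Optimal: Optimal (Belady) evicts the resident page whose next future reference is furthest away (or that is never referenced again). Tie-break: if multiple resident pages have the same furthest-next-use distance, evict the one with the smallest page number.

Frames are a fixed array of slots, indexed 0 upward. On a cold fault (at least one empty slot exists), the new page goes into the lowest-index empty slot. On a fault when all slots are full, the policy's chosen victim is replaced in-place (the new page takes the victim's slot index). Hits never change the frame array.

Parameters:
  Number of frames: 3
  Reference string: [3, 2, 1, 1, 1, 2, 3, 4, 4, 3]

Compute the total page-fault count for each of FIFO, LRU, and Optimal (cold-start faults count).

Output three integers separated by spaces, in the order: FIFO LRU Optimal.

Answer: 5 4 4

Derivation:
--- FIFO ---
  step 0: ref 3 -> FAULT, frames=[3,-,-] (faults so far: 1)
  step 1: ref 2 -> FAULT, frames=[3,2,-] (faults so far: 2)
  step 2: ref 1 -> FAULT, frames=[3,2,1] (faults so far: 3)
  step 3: ref 1 -> HIT, frames=[3,2,1] (faults so far: 3)
  step 4: ref 1 -> HIT, frames=[3,2,1] (faults so far: 3)
  step 5: ref 2 -> HIT, frames=[3,2,1] (faults so far: 3)
  step 6: ref 3 -> HIT, frames=[3,2,1] (faults so far: 3)
  step 7: ref 4 -> FAULT, evict 3, frames=[4,2,1] (faults so far: 4)
  step 8: ref 4 -> HIT, frames=[4,2,1] (faults so far: 4)
  step 9: ref 3 -> FAULT, evict 2, frames=[4,3,1] (faults so far: 5)
  FIFO total faults: 5
--- LRU ---
  step 0: ref 3 -> FAULT, frames=[3,-,-] (faults so far: 1)
  step 1: ref 2 -> FAULT, frames=[3,2,-] (faults so far: 2)
  step 2: ref 1 -> FAULT, frames=[3,2,1] (faults so far: 3)
  step 3: ref 1 -> HIT, frames=[3,2,1] (faults so far: 3)
  step 4: ref 1 -> HIT, frames=[3,2,1] (faults so far: 3)
  step 5: ref 2 -> HIT, frames=[3,2,1] (faults so far: 3)
  step 6: ref 3 -> HIT, frames=[3,2,1] (faults so far: 3)
  step 7: ref 4 -> FAULT, evict 1, frames=[3,2,4] (faults so far: 4)
  step 8: ref 4 -> HIT, frames=[3,2,4] (faults so far: 4)
  step 9: ref 3 -> HIT, frames=[3,2,4] (faults so far: 4)
  LRU total faults: 4
--- Optimal ---
  step 0: ref 3 -> FAULT, frames=[3,-,-] (faults so far: 1)
  step 1: ref 2 -> FAULT, frames=[3,2,-] (faults so far: 2)
  step 2: ref 1 -> FAULT, frames=[3,2,1] (faults so far: 3)
  step 3: ref 1 -> HIT, frames=[3,2,1] (faults so far: 3)
  step 4: ref 1 -> HIT, frames=[3,2,1] (faults so far: 3)
  step 5: ref 2 -> HIT, frames=[3,2,1] (faults so far: 3)
  step 6: ref 3 -> HIT, frames=[3,2,1] (faults so far: 3)
  step 7: ref 4 -> FAULT, evict 1, frames=[3,2,4] (faults so far: 4)
  step 8: ref 4 -> HIT, frames=[3,2,4] (faults so far: 4)
  step 9: ref 3 -> HIT, frames=[3,2,4] (faults so far: 4)
  Optimal total faults: 4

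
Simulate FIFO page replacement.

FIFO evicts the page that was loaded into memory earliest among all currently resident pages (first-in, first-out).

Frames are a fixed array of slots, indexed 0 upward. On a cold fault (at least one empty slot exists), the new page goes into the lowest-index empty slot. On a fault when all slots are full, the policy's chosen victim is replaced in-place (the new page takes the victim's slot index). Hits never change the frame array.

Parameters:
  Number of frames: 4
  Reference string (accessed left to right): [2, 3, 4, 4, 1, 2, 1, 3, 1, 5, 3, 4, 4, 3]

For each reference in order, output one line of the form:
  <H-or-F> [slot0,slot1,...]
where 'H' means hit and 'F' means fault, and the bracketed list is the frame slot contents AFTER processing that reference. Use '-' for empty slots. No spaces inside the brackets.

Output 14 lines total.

F [2,-,-,-]
F [2,3,-,-]
F [2,3,4,-]
H [2,3,4,-]
F [2,3,4,1]
H [2,3,4,1]
H [2,3,4,1]
H [2,3,4,1]
H [2,3,4,1]
F [5,3,4,1]
H [5,3,4,1]
H [5,3,4,1]
H [5,3,4,1]
H [5,3,4,1]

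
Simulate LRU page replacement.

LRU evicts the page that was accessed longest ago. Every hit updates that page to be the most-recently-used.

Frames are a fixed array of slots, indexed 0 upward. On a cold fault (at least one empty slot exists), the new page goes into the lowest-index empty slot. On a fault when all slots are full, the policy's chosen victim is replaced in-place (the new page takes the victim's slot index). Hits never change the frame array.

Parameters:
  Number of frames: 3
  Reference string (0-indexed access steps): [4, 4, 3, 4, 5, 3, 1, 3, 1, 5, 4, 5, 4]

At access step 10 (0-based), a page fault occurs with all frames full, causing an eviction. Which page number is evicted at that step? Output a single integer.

Step 0: ref 4 -> FAULT, frames=[4,-,-]
Step 1: ref 4 -> HIT, frames=[4,-,-]
Step 2: ref 3 -> FAULT, frames=[4,3,-]
Step 3: ref 4 -> HIT, frames=[4,3,-]
Step 4: ref 5 -> FAULT, frames=[4,3,5]
Step 5: ref 3 -> HIT, frames=[4,3,5]
Step 6: ref 1 -> FAULT, evict 4, frames=[1,3,5]
Step 7: ref 3 -> HIT, frames=[1,3,5]
Step 8: ref 1 -> HIT, frames=[1,3,5]
Step 9: ref 5 -> HIT, frames=[1,3,5]
Step 10: ref 4 -> FAULT, evict 3, frames=[1,4,5]
At step 10: evicted page 3

Answer: 3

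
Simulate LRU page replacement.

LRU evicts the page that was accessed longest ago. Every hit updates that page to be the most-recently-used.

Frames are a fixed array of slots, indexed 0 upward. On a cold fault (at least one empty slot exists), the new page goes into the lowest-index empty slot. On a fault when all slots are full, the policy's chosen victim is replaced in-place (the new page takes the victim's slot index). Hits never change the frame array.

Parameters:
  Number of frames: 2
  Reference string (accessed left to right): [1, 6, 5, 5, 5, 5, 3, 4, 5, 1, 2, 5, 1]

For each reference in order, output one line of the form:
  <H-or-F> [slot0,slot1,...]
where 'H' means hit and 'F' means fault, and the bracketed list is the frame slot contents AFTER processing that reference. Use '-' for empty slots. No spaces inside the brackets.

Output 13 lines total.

F [1,-]
F [1,6]
F [5,6]
H [5,6]
H [5,6]
H [5,6]
F [5,3]
F [4,3]
F [4,5]
F [1,5]
F [1,2]
F [5,2]
F [5,1]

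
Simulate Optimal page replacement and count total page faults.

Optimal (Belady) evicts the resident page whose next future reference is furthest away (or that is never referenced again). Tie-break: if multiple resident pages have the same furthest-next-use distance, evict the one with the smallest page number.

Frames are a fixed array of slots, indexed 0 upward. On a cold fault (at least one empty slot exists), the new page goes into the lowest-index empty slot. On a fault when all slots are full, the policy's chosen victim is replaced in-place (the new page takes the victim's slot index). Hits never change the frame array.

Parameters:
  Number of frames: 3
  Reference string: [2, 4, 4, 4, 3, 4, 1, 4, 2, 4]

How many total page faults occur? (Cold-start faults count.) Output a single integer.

Answer: 4

Derivation:
Step 0: ref 2 → FAULT, frames=[2,-,-]
Step 1: ref 4 → FAULT, frames=[2,4,-]
Step 2: ref 4 → HIT, frames=[2,4,-]
Step 3: ref 4 → HIT, frames=[2,4,-]
Step 4: ref 3 → FAULT, frames=[2,4,3]
Step 5: ref 4 → HIT, frames=[2,4,3]
Step 6: ref 1 → FAULT (evict 3), frames=[2,4,1]
Step 7: ref 4 → HIT, frames=[2,4,1]
Step 8: ref 2 → HIT, frames=[2,4,1]
Step 9: ref 4 → HIT, frames=[2,4,1]
Total faults: 4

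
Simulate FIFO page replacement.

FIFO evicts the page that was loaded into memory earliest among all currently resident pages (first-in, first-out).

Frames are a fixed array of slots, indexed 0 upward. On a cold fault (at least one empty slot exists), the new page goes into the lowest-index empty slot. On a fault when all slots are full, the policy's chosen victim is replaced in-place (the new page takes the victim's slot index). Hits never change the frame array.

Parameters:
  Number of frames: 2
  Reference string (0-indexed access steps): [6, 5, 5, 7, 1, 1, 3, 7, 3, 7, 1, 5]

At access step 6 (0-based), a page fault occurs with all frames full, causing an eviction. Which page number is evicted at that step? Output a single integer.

Step 0: ref 6 -> FAULT, frames=[6,-]
Step 1: ref 5 -> FAULT, frames=[6,5]
Step 2: ref 5 -> HIT, frames=[6,5]
Step 3: ref 7 -> FAULT, evict 6, frames=[7,5]
Step 4: ref 1 -> FAULT, evict 5, frames=[7,1]
Step 5: ref 1 -> HIT, frames=[7,1]
Step 6: ref 3 -> FAULT, evict 7, frames=[3,1]
At step 6: evicted page 7

Answer: 7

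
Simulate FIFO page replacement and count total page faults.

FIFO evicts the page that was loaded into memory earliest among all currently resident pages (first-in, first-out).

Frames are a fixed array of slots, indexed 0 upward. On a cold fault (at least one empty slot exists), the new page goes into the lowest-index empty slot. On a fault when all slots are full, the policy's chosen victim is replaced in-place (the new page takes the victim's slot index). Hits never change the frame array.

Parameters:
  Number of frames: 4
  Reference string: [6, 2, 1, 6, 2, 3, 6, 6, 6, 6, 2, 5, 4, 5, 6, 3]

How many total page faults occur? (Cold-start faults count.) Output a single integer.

Answer: 7

Derivation:
Step 0: ref 6 → FAULT, frames=[6,-,-,-]
Step 1: ref 2 → FAULT, frames=[6,2,-,-]
Step 2: ref 1 → FAULT, frames=[6,2,1,-]
Step 3: ref 6 → HIT, frames=[6,2,1,-]
Step 4: ref 2 → HIT, frames=[6,2,1,-]
Step 5: ref 3 → FAULT, frames=[6,2,1,3]
Step 6: ref 6 → HIT, frames=[6,2,1,3]
Step 7: ref 6 → HIT, frames=[6,2,1,3]
Step 8: ref 6 → HIT, frames=[6,2,1,3]
Step 9: ref 6 → HIT, frames=[6,2,1,3]
Step 10: ref 2 → HIT, frames=[6,2,1,3]
Step 11: ref 5 → FAULT (evict 6), frames=[5,2,1,3]
Step 12: ref 4 → FAULT (evict 2), frames=[5,4,1,3]
Step 13: ref 5 → HIT, frames=[5,4,1,3]
Step 14: ref 6 → FAULT (evict 1), frames=[5,4,6,3]
Step 15: ref 3 → HIT, frames=[5,4,6,3]
Total faults: 7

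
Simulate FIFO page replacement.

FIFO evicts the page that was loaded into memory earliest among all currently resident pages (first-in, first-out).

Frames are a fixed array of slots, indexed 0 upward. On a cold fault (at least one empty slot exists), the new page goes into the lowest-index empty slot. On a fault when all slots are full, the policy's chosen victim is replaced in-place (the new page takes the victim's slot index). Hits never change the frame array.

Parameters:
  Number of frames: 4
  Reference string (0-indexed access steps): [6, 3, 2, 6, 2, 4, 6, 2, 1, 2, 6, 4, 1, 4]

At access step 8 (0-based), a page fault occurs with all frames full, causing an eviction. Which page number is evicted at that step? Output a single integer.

Step 0: ref 6 -> FAULT, frames=[6,-,-,-]
Step 1: ref 3 -> FAULT, frames=[6,3,-,-]
Step 2: ref 2 -> FAULT, frames=[6,3,2,-]
Step 3: ref 6 -> HIT, frames=[6,3,2,-]
Step 4: ref 2 -> HIT, frames=[6,3,2,-]
Step 5: ref 4 -> FAULT, frames=[6,3,2,4]
Step 6: ref 6 -> HIT, frames=[6,3,2,4]
Step 7: ref 2 -> HIT, frames=[6,3,2,4]
Step 8: ref 1 -> FAULT, evict 6, frames=[1,3,2,4]
At step 8: evicted page 6

Answer: 6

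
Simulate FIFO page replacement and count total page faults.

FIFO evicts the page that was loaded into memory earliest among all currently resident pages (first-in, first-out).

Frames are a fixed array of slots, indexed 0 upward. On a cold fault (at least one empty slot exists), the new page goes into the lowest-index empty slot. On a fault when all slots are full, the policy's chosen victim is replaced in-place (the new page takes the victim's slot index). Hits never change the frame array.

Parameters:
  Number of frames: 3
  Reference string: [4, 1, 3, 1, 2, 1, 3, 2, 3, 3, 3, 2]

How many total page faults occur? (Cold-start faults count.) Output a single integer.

Step 0: ref 4 → FAULT, frames=[4,-,-]
Step 1: ref 1 → FAULT, frames=[4,1,-]
Step 2: ref 3 → FAULT, frames=[4,1,3]
Step 3: ref 1 → HIT, frames=[4,1,3]
Step 4: ref 2 → FAULT (evict 4), frames=[2,1,3]
Step 5: ref 1 → HIT, frames=[2,1,3]
Step 6: ref 3 → HIT, frames=[2,1,3]
Step 7: ref 2 → HIT, frames=[2,1,3]
Step 8: ref 3 → HIT, frames=[2,1,3]
Step 9: ref 3 → HIT, frames=[2,1,3]
Step 10: ref 3 → HIT, frames=[2,1,3]
Step 11: ref 2 → HIT, frames=[2,1,3]
Total faults: 4

Answer: 4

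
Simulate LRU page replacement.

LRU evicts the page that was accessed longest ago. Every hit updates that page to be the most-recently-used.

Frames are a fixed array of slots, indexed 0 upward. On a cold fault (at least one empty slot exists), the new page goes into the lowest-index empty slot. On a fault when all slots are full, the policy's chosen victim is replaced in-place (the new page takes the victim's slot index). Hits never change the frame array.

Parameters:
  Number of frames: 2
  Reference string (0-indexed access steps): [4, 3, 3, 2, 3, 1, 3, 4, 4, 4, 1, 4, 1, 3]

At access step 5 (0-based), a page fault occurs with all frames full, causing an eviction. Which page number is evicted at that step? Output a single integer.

Answer: 2

Derivation:
Step 0: ref 4 -> FAULT, frames=[4,-]
Step 1: ref 3 -> FAULT, frames=[4,3]
Step 2: ref 3 -> HIT, frames=[4,3]
Step 3: ref 2 -> FAULT, evict 4, frames=[2,3]
Step 4: ref 3 -> HIT, frames=[2,3]
Step 5: ref 1 -> FAULT, evict 2, frames=[1,3]
At step 5: evicted page 2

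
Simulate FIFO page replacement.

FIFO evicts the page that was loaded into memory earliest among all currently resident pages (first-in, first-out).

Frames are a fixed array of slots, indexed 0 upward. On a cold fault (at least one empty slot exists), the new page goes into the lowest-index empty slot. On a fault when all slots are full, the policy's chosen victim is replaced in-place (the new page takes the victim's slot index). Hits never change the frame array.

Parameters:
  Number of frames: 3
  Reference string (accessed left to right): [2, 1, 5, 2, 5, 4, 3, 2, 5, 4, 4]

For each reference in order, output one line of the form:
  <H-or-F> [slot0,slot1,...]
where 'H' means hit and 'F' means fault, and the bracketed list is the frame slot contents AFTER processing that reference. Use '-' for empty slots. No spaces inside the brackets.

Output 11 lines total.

F [2,-,-]
F [2,1,-]
F [2,1,5]
H [2,1,5]
H [2,1,5]
F [4,1,5]
F [4,3,5]
F [4,3,2]
F [5,3,2]
F [5,4,2]
H [5,4,2]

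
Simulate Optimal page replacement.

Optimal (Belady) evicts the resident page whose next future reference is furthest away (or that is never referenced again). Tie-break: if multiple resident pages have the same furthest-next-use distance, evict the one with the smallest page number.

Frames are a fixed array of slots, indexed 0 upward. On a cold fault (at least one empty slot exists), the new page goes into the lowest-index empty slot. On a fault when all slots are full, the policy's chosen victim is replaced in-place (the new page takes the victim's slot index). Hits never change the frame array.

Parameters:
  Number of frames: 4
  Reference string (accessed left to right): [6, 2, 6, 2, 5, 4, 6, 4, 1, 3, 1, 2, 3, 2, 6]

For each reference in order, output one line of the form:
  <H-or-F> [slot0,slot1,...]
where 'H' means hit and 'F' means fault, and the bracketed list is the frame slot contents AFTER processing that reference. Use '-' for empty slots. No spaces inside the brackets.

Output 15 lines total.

F [6,-,-,-]
F [6,2,-,-]
H [6,2,-,-]
H [6,2,-,-]
F [6,2,5,-]
F [6,2,5,4]
H [6,2,5,4]
H [6,2,5,4]
F [6,2,5,1]
F [6,2,3,1]
H [6,2,3,1]
H [6,2,3,1]
H [6,2,3,1]
H [6,2,3,1]
H [6,2,3,1]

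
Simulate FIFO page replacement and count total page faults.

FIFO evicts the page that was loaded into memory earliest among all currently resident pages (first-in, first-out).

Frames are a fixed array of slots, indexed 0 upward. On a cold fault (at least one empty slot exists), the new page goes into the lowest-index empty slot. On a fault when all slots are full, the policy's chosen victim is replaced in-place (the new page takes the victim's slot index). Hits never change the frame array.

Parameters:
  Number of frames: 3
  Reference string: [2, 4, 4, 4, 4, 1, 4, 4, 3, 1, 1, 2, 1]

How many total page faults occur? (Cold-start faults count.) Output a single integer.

Answer: 5

Derivation:
Step 0: ref 2 → FAULT, frames=[2,-,-]
Step 1: ref 4 → FAULT, frames=[2,4,-]
Step 2: ref 4 → HIT, frames=[2,4,-]
Step 3: ref 4 → HIT, frames=[2,4,-]
Step 4: ref 4 → HIT, frames=[2,4,-]
Step 5: ref 1 → FAULT, frames=[2,4,1]
Step 6: ref 4 → HIT, frames=[2,4,1]
Step 7: ref 4 → HIT, frames=[2,4,1]
Step 8: ref 3 → FAULT (evict 2), frames=[3,4,1]
Step 9: ref 1 → HIT, frames=[3,4,1]
Step 10: ref 1 → HIT, frames=[3,4,1]
Step 11: ref 2 → FAULT (evict 4), frames=[3,2,1]
Step 12: ref 1 → HIT, frames=[3,2,1]
Total faults: 5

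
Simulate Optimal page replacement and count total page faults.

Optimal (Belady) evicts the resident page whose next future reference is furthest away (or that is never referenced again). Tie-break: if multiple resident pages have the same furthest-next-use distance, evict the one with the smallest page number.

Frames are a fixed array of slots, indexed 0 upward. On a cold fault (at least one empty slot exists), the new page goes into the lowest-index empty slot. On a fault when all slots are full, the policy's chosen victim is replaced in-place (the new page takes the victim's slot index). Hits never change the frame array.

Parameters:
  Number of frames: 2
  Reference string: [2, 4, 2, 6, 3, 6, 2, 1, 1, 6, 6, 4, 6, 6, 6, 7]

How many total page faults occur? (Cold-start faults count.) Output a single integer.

Step 0: ref 2 → FAULT, frames=[2,-]
Step 1: ref 4 → FAULT, frames=[2,4]
Step 2: ref 2 → HIT, frames=[2,4]
Step 3: ref 6 → FAULT (evict 4), frames=[2,6]
Step 4: ref 3 → FAULT (evict 2), frames=[3,6]
Step 5: ref 6 → HIT, frames=[3,6]
Step 6: ref 2 → FAULT (evict 3), frames=[2,6]
Step 7: ref 1 → FAULT (evict 2), frames=[1,6]
Step 8: ref 1 → HIT, frames=[1,6]
Step 9: ref 6 → HIT, frames=[1,6]
Step 10: ref 6 → HIT, frames=[1,6]
Step 11: ref 4 → FAULT (evict 1), frames=[4,6]
Step 12: ref 6 → HIT, frames=[4,6]
Step 13: ref 6 → HIT, frames=[4,6]
Step 14: ref 6 → HIT, frames=[4,6]
Step 15: ref 7 → FAULT (evict 4), frames=[7,6]
Total faults: 8

Answer: 8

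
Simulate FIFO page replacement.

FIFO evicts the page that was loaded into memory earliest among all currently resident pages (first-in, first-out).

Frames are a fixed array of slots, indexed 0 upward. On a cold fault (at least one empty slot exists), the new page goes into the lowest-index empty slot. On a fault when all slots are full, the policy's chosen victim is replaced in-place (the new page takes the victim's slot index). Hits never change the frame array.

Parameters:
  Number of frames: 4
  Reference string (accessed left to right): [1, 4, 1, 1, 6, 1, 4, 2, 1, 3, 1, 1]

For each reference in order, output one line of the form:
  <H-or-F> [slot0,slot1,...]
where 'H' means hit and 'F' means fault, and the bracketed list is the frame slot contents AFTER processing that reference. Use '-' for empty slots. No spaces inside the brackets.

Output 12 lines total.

F [1,-,-,-]
F [1,4,-,-]
H [1,4,-,-]
H [1,4,-,-]
F [1,4,6,-]
H [1,4,6,-]
H [1,4,6,-]
F [1,4,6,2]
H [1,4,6,2]
F [3,4,6,2]
F [3,1,6,2]
H [3,1,6,2]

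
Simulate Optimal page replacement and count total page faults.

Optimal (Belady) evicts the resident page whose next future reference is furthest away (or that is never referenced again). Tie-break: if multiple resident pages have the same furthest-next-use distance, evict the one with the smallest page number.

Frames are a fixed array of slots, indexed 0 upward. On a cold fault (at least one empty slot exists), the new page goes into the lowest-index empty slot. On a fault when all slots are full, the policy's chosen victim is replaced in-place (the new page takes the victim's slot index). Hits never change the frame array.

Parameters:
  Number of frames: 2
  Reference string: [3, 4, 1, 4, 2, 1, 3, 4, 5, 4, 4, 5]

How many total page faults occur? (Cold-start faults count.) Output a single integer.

Step 0: ref 3 → FAULT, frames=[3,-]
Step 1: ref 4 → FAULT, frames=[3,4]
Step 2: ref 1 → FAULT (evict 3), frames=[1,4]
Step 3: ref 4 → HIT, frames=[1,4]
Step 4: ref 2 → FAULT (evict 4), frames=[1,2]
Step 5: ref 1 → HIT, frames=[1,2]
Step 6: ref 3 → FAULT (evict 1), frames=[3,2]
Step 7: ref 4 → FAULT (evict 2), frames=[3,4]
Step 8: ref 5 → FAULT (evict 3), frames=[5,4]
Step 9: ref 4 → HIT, frames=[5,4]
Step 10: ref 4 → HIT, frames=[5,4]
Step 11: ref 5 → HIT, frames=[5,4]
Total faults: 7

Answer: 7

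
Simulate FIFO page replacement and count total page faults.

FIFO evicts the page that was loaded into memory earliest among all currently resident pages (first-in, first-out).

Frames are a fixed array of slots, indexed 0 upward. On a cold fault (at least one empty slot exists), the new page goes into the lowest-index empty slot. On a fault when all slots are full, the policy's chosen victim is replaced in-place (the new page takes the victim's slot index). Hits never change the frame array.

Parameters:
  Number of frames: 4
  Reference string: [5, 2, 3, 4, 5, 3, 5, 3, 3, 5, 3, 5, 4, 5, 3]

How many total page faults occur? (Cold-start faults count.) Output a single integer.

Answer: 4

Derivation:
Step 0: ref 5 → FAULT, frames=[5,-,-,-]
Step 1: ref 2 → FAULT, frames=[5,2,-,-]
Step 2: ref 3 → FAULT, frames=[5,2,3,-]
Step 3: ref 4 → FAULT, frames=[5,2,3,4]
Step 4: ref 5 → HIT, frames=[5,2,3,4]
Step 5: ref 3 → HIT, frames=[5,2,3,4]
Step 6: ref 5 → HIT, frames=[5,2,3,4]
Step 7: ref 3 → HIT, frames=[5,2,3,4]
Step 8: ref 3 → HIT, frames=[5,2,3,4]
Step 9: ref 5 → HIT, frames=[5,2,3,4]
Step 10: ref 3 → HIT, frames=[5,2,3,4]
Step 11: ref 5 → HIT, frames=[5,2,3,4]
Step 12: ref 4 → HIT, frames=[5,2,3,4]
Step 13: ref 5 → HIT, frames=[5,2,3,4]
Step 14: ref 3 → HIT, frames=[5,2,3,4]
Total faults: 4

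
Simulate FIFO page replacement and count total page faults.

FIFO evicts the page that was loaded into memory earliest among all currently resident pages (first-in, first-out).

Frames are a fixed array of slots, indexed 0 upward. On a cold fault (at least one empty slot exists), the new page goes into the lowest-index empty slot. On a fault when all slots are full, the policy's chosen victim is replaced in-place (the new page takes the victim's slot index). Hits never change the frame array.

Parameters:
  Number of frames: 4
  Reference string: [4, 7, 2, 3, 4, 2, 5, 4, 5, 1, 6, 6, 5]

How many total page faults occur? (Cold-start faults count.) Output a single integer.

Step 0: ref 4 → FAULT, frames=[4,-,-,-]
Step 1: ref 7 → FAULT, frames=[4,7,-,-]
Step 2: ref 2 → FAULT, frames=[4,7,2,-]
Step 3: ref 3 → FAULT, frames=[4,7,2,3]
Step 4: ref 4 → HIT, frames=[4,7,2,3]
Step 5: ref 2 → HIT, frames=[4,7,2,3]
Step 6: ref 5 → FAULT (evict 4), frames=[5,7,2,3]
Step 7: ref 4 → FAULT (evict 7), frames=[5,4,2,3]
Step 8: ref 5 → HIT, frames=[5,4,2,3]
Step 9: ref 1 → FAULT (evict 2), frames=[5,4,1,3]
Step 10: ref 6 → FAULT (evict 3), frames=[5,4,1,6]
Step 11: ref 6 → HIT, frames=[5,4,1,6]
Step 12: ref 5 → HIT, frames=[5,4,1,6]
Total faults: 8

Answer: 8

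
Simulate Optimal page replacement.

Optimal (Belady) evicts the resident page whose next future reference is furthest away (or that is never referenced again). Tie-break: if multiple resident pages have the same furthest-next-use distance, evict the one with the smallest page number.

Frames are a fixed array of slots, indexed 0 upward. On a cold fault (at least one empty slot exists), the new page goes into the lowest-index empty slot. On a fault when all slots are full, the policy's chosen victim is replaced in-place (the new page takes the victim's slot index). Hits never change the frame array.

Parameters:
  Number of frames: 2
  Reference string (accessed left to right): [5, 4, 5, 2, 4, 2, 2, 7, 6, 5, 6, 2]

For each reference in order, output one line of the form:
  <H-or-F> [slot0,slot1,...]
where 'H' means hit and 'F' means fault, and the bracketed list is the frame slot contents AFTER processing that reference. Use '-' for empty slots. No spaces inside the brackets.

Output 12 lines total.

F [5,-]
F [5,4]
H [5,4]
F [2,4]
H [2,4]
H [2,4]
H [2,4]
F [2,7]
F [2,6]
F [5,6]
H [5,6]
F [2,6]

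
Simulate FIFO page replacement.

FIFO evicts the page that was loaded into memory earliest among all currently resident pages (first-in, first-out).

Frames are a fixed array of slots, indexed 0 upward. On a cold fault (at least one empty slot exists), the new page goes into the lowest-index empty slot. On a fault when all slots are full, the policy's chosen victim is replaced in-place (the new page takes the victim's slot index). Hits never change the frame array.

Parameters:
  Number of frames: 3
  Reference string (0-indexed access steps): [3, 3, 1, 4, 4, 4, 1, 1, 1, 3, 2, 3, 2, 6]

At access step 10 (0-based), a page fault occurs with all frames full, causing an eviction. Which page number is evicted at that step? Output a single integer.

Step 0: ref 3 -> FAULT, frames=[3,-,-]
Step 1: ref 3 -> HIT, frames=[3,-,-]
Step 2: ref 1 -> FAULT, frames=[3,1,-]
Step 3: ref 4 -> FAULT, frames=[3,1,4]
Step 4: ref 4 -> HIT, frames=[3,1,4]
Step 5: ref 4 -> HIT, frames=[3,1,4]
Step 6: ref 1 -> HIT, frames=[3,1,4]
Step 7: ref 1 -> HIT, frames=[3,1,4]
Step 8: ref 1 -> HIT, frames=[3,1,4]
Step 9: ref 3 -> HIT, frames=[3,1,4]
Step 10: ref 2 -> FAULT, evict 3, frames=[2,1,4]
At step 10: evicted page 3

Answer: 3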